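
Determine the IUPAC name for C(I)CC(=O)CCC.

1-iodohexan-3-one

The longest carbon chain that includes the carbonyl has 6 carbons, so the parent hydride is hexane.
The highest-priority functional group is a ketone (C=O on an internal carbon), so the name ends in -one.
Choose the numbering such that numbering from this end puts the carbonyl group at C-3 rather than C-4.
That gives the carbonyl at C-3; an iodo group at C-1.
Putting it together: 1-iodohexan-3-one.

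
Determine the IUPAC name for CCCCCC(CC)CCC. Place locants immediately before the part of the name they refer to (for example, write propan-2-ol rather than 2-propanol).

4-ethylnonane

The parent chain contains 9 carbons (nonane).
Choose the numbering such that the substituent locant set {4} is lower than {6} at the first point of difference.
This places an ethyl group at C-4.
The name is 4-ethylnonane.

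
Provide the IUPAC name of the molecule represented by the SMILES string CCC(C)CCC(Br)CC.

The parent chain contains 8 carbons (octane).
Number the chain so that the locant sets are identical either way, so the alphabetically earlier bromo substituent takes the lower locant (3 rather than 6).
This places a bromo group at C-3; a methyl group at C-6.
The substituents are ordered alphabetically, ignoring any di-/tri- multipliers.
Putting it together: 3-bromo-6-methyloctane.

3-bromo-6-methyloctane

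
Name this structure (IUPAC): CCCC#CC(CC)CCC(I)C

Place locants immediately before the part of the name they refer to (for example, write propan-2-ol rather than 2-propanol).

6-ethyl-9-iododec-4-yne

The longest carbon chain that includes the multiple bond has 10 carbons, so the parent hydride is decane.
There is one C≡C triple bond, indicated by the ending -yne.
Number the chain so that numbering from this end puts the triple bond at C-4 rather than C-6.
That gives the triple bond between C-4 and C-5; an ethyl group at C-6; an iodo group at C-9.
The substituents are ordered alphabetically, ignoring any di-/tri- multipliers.
Putting it together: 6-ethyl-9-iododec-4-yne.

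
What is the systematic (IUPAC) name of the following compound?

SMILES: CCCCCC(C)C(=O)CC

4-methylnonan-3-one

The longest carbon chain that includes the carbonyl has 9 carbons, so the parent hydride is nonane.
A ketone (C=O on an internal carbon) is the principal characteristic group, giving the suffix -one.
Number the chain so that numbering from this end puts the carbonyl group at C-3 rather than C-7.
With this numbering: the carbonyl at C-3; a methyl group at C-4.
The name is 4-methylnonan-3-one.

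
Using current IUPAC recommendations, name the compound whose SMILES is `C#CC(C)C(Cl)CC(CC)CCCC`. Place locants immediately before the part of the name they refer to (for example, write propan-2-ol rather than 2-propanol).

4-chloro-6-ethyl-3-methyldec-1-yne

Counting along the main chain through the multiple bond gives 10 carbons: the parent is decane.
The chain contains a C≡C triple bond, so the unsaturation ending is -yne.
Number the chain so that numbering from this end puts the triple bond at C-1 rather than C-9.
That gives the triple bond between C-1 and C-2; a chloro group at C-4; an ethyl group at C-6; a methyl group at C-3.
Prefixes are listed alphabetically: chloro, ethyl, methyl.
Putting it together: 4-chloro-6-ethyl-3-methyldec-1-yne.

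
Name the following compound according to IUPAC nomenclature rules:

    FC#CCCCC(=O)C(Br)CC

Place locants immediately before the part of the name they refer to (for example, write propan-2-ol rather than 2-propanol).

Counting along the main chain through the carbonyl and the multiple bond gives 9 carbons: the parent is nonane.
The highest-priority functional group is a ketone (C=O on an internal carbon), so the name ends in -one.
The chain contains a C≡C triple bond, so the unsaturation ending is -yne.
Number the chain so that numbering from this end puts the carbonyl group at C-4 rather than C-6.
That gives the carbonyl at C-4; the triple bond between C-8 and C-9; a bromo group at C-3; a fluoro group at C-9.
Substituent prefixes are cited in alphabetical order (multiplying prefixes like di-/tri- are ignored for ordering).
Putting it together: 3-bromo-9-fluoronon-8-yn-4-one.

3-bromo-9-fluoronon-8-yn-4-one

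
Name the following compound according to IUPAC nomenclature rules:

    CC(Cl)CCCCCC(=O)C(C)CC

10-chloro-3-methylundecan-4-one

The longest carbon chain that includes the carbonyl has 11 carbons, so the parent hydride is undecane.
The highest-priority functional group is a ketone (C=O on an internal carbon), so the name ends in -one.
Number the chain so that numbering from this end puts the carbonyl group at C-4 rather than C-8.
That gives the carbonyl at C-4; a chloro group at C-10; a methyl group at C-3.
Prefixes are listed alphabetically: chloro, methyl.
The name is 10-chloro-3-methylundecan-4-one.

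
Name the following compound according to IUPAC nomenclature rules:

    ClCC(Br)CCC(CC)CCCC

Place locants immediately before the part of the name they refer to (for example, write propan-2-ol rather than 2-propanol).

The parent chain contains 9 carbons (nonane).
The numbering direction is chosen so that the substituent locant set {1,2,5} is lower than {5,8,9} at the first point of difference.
That gives a bromo group at C-2; a chloro group at C-1; an ethyl group at C-5.
Prefixes are listed alphabetically: bromo, chloro, ethyl.
The name is 2-bromo-1-chloro-5-ethylnonane.

2-bromo-1-chloro-5-ethylnonane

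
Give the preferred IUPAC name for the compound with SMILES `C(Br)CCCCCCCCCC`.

The longest carbon chain is 11 atoms: the parent is undecane.
Number the chain so that the substituent locant set {1} is lower than {11} at the first point of difference.
With this numbering: a bromo group at C-1.
Putting it together: 1-bromoundecane.

1-bromoundecane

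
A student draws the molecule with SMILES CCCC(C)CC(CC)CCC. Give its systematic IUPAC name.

4-ethyl-6-methylnonane

The longest continuous carbon chain has 9 atoms, so the parent hydride is nonane.
Number the chain so that the locant sets are identical either way, so the alphabetically earlier ethyl substituent takes the lower locant (4 rather than 6).
With this numbering: an ethyl group at C-4; a methyl group at C-6.
Substituent prefixes are cited in alphabetical order (multiplying prefixes like di-/tri- are ignored for ordering).
Assembling the pieces gives 4-ethyl-6-methylnonane.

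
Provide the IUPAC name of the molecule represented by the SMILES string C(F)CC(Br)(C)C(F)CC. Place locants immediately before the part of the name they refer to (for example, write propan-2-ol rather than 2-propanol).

The longest carbon chain is 6 atoms: the parent is hexane.
Number the chain so that the substituent locant set {1,3,3,4} is lower than {3,4,4,6} at the first point of difference.
This places a bromo group at C-3; fluoro groups at C-1 and C-4; a methyl group at C-3.
Substituent prefixes are cited in alphabetical order (multiplying prefixes like di-/tri- are ignored for ordering).
Assembling the pieces gives 3-bromo-1,4-difluoro-3-methylhexane.

3-bromo-1,4-difluoro-3-methylhexane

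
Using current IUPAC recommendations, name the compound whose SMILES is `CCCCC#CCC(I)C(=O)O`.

Counting along the main chain through the –COOH group and the multiple bond gives 9 carbons: the parent is nonane.
The highest-priority functional group is a carboxylic acid (terminal –COOH), so the name ends in -oic acid.
A C≡C triple bond in the chain gives the infix -yne-.
Number the chain so that the carboxylic acid carbon is C-1 by definition.
With this numbering: the triple bond between C-4 and C-5; an iodo group at C-2.
Putting it together: 2-iodonon-4-ynoic acid.

2-iodonon-4-ynoic acid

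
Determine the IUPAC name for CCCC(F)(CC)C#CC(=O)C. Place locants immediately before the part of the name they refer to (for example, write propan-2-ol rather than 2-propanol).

5-ethyl-5-fluorooct-3-yn-2-one

Counting along the main chain through the carbonyl and the multiple bond gives 8 carbons: the parent is octane.
A ketone (C=O on an internal carbon) is the principal characteristic group, giving the suffix -one.
A C≡C triple bond in the chain gives the infix -yne-.
The numbering direction is chosen so that numbering from this end puts the carbonyl group at C-2 rather than C-7.
With this numbering: the carbonyl at C-2; the triple bond between C-3 and C-4; an ethyl group at C-5; a fluoro group at C-5.
The substituents are ordered alphabetically, ignoring any di-/tri- multipliers.
Assembling the pieces gives 5-ethyl-5-fluorooct-3-yn-2-one.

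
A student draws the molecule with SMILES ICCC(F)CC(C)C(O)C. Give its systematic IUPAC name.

The longest chain bearing the –OH group is 7 carbons long (heptane).
The highest-priority functional group is an alcohol (–OH), so the name ends in -ol.
The numbering direction is chosen so that numbering from this end puts the hydroxyl group at C-2 rather than C-6.
With this numbering: the hydroxyl at C-2; a fluoro group at C-5; an iodo group at C-7; a methyl group at C-3.
The substituents are ordered alphabetically, ignoring any di-/tri- multipliers.
Assembling the pieces gives 5-fluoro-7-iodo-3-methylheptan-2-ol.

5-fluoro-7-iodo-3-methylheptan-2-ol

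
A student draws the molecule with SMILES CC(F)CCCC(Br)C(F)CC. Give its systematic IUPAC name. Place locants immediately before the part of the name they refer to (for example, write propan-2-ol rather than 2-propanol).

6-bromo-2,7-difluorononane

The longest continuous carbon chain has 9 atoms, so the parent hydride is nonane.
Number the chain so that the substituent locant set {2,6,7} is lower than {3,4,8} at the first point of difference.
This places a bromo group at C-6; fluoro groups at C-2 and C-7.
Prefixes are listed alphabetically: bromo, fluoro.
Putting it together: 6-bromo-2,7-difluorononane.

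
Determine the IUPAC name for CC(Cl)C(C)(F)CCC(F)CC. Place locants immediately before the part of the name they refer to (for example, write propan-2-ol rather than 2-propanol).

The parent chain contains 8 carbons (octane).
Number the chain so that the substituent locant set {2,3,3,6} is lower than {3,6,6,7} at the first point of difference.
That gives a chloro group at C-2; fluoro groups at C-3 and C-6; a methyl group at C-3.
The substituents are ordered alphabetically, ignoring any di-/tri- multipliers.
Putting it together: 2-chloro-3,6-difluoro-3-methyloctane.

2-chloro-3,6-difluoro-3-methyloctane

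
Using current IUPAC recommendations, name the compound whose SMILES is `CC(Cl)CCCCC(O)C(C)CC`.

9-chloro-3-methyldecan-4-ol

Counting along the main chain through the –OH group gives 10 carbons: the parent is decane.
The highest-priority functional group is an alcohol (–OH), so the name ends in -ol.
Number the chain so that numbering from this end puts the hydroxyl group at C-4 rather than C-7.
With this numbering: the hydroxyl at C-4; a chloro group at C-9; a methyl group at C-3.
Prefixes are listed alphabetically: chloro, methyl.
Assembling the pieces gives 9-chloro-3-methyldecan-4-ol.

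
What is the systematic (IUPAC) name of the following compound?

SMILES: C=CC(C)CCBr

5-bromo-3-methylpent-1-ene

Counting along the main chain through the multiple bond gives 5 carbons: the parent is pentane.
The chain contains a C=C double bond, so the unsaturation ending is -ene.
Number the chain so that numbering from this end puts the double bond at C-1 rather than C-4.
This places the double bond between C-1 and C-2; a bromo group at C-5; a methyl group at C-3.
Substituent prefixes are cited in alphabetical order (multiplying prefixes like di-/tri- are ignored for ordering).
Putting it together: 5-bromo-3-methylpent-1-ene.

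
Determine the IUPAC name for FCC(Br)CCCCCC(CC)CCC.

The longest carbon chain is 11 atoms: the parent is undecane.
Number the chain so that the substituent locant set {1,2,8} is lower than {4,10,11} at the first point of difference.
With this numbering: a bromo group at C-2; an ethyl group at C-8; a fluoro group at C-1.
Substituent prefixes are cited in alphabetical order (multiplying prefixes like di-/tri- are ignored for ordering).
Putting it together: 2-bromo-8-ethyl-1-fluoroundecane.

2-bromo-8-ethyl-1-fluoroundecane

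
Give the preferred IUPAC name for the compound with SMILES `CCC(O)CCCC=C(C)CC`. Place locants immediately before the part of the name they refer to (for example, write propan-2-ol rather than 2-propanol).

8-methyldec-7-en-3-ol

The longest carbon chain that includes the –OH group and the multiple bond has 10 carbons, so the parent hydride is decane.
The highest-priority functional group is an alcohol (–OH), so the name ends in -ol.
There is one C=C double bond, indicated by the ending -ene.
Number the chain so that numbering from this end puts the hydroxyl group at C-3 rather than C-8.
That gives the hydroxyl at C-3; the double bond between C-7 and C-8; a methyl group at C-8.
Assembling the pieces gives 8-methyldec-7-en-3-ol.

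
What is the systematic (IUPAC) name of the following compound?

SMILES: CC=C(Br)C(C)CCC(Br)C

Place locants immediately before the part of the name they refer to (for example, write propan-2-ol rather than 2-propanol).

Counting along the main chain through the multiple bond gives 8 carbons: the parent is octane.
A C=C double bond in the chain gives the infix -ene-.
Choose the numbering such that numbering from this end puts the double bond at C-2 rather than C-6.
That gives the double bond between C-2 and C-3; bromo groups at C-3 and C-7; a methyl group at C-4.
The substituents are ordered alphabetically, ignoring any di-/tri- multipliers.
Putting it together: 3,7-dibromo-4-methyloct-2-ene.

3,7-dibromo-4-methyloct-2-ene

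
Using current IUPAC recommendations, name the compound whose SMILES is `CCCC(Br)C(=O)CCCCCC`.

The longest carbon chain that includes the carbonyl has 11 carbons, so the parent hydride is undecane.
A ketone (C=O on an internal carbon) is the principal characteristic group, giving the suffix -one.
Choose the numbering such that numbering from this end puts the carbonyl group at C-5 rather than C-7.
With this numbering: the carbonyl at C-5; a bromo group at C-4.
The name is 4-bromoundecan-5-one.

4-bromoundecan-5-one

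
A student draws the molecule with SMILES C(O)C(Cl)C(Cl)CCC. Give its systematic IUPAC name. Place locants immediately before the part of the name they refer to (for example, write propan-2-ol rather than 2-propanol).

2,3-dichlorohexan-1-ol

The longest chain bearing the –OH group is 6 carbons long (hexane).
An alcohol (–OH) is the principal characteristic group, giving the suffix -ol.
Number the chain so that numbering from this end puts the hydroxyl group at C-1 rather than C-6.
That gives the hydroxyl at C-1; chloro groups at C-2 and C-3.
Putting it together: 2,3-dichlorohexan-1-ol.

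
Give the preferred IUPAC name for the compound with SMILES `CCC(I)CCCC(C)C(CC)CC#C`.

4-ethyl-9-iodo-5-methylundec-1-yne

The longest chain bearing the multiple bond is 11 carbons long (undecane).
The chain contains a C≡C triple bond, so the unsaturation ending is -yne.
Choose the numbering such that numbering from this end puts the triple bond at C-1 rather than C-10.
With this numbering: the triple bond between C-1 and C-2; an ethyl group at C-4; an iodo group at C-9; a methyl group at C-5.
Prefixes are listed alphabetically: ethyl, iodo, methyl.
Putting it together: 4-ethyl-9-iodo-5-methylundec-1-yne.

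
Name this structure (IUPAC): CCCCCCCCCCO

Counting along the main chain through the –OH group gives 10 carbons: the parent is decane.
The highest-priority functional group is an alcohol (–OH), so the name ends in -ol.
Number the chain so that numbering from this end puts the hydroxyl group at C-1 rather than C-10.
This places the hydroxyl at C-1.
The name is decan-1-ol.

decan-1-ol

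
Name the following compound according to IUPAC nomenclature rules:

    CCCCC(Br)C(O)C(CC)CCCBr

The longest chain bearing the –OH group is 10 carbons long (decane).
An alcohol (–OH) is the principal characteristic group, giving the suffix -ol.
Choose the numbering such that numbering from this end puts the hydroxyl group at C-5 rather than C-6.
This places the hydroxyl at C-5; bromo groups at C-1 and C-6; an ethyl group at C-4.
The substituents are ordered alphabetically, ignoring any di-/tri- multipliers.
The name is 1,6-dibromo-4-ethyldecan-5-ol.

1,6-dibromo-4-ethyldecan-5-ol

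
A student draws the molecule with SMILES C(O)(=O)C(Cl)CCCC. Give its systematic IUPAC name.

2-chlorohexanoic acid

The longest chain bearing the –COOH group is 6 carbons long (hexane).
The highest-priority functional group is a carboxylic acid (terminal –COOH), so the name ends in -oic acid.
The numbering direction is chosen so that the carboxylic acid carbon is C-1 by definition.
This places a chloro group at C-2.
Assembling the pieces gives 2-chlorohexanoic acid.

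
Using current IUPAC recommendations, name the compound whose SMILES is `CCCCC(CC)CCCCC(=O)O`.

Counting along the main chain through the –COOH group gives 10 carbons: the parent is decane.
The principal characteristic group is a carboxylic acid (terminal –COOH), named with the suffix -oic acid.
Number the chain so that the carboxylic acid carbon is C-1 by definition.
This places an ethyl group at C-6.
Assembling the pieces gives 6-ethyldecanoic acid.

6-ethyldecanoic acid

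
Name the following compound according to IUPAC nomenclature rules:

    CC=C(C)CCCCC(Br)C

The longest chain bearing the multiple bond is 9 carbons long (nonane).
The chain contains a C=C double bond, so the unsaturation ending is -ene.
Number the chain so that numbering from this end puts the double bond at C-2 rather than C-7.
With this numbering: the double bond between C-2 and C-3; a bromo group at C-8; a methyl group at C-3.
Substituent prefixes are cited in alphabetical order (multiplying prefixes like di-/tri- are ignored for ordering).
Putting it together: 8-bromo-3-methylnon-2-ene.

8-bromo-3-methylnon-2-ene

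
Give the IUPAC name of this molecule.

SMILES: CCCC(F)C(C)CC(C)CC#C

Counting along the main chain through the multiple bond gives 10 carbons: the parent is decane.
A C≡C triple bond in the chain gives the infix -yne-.
Number the chain so that numbering from this end puts the triple bond at C-1 rather than C-9.
With this numbering: the triple bond between C-1 and C-2; a fluoro group at C-7; methyl groups at C-4 and C-6.
Prefixes are listed alphabetically: fluoro, methyl.
The name is 7-fluoro-4,6-dimethyldec-1-yne.

7-fluoro-4,6-dimethyldec-1-yne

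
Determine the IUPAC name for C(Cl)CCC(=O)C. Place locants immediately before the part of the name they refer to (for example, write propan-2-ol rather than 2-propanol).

5-chloropentan-2-one

The longest carbon chain that includes the carbonyl has 5 carbons, so the parent hydride is pentane.
The principal characteristic group is a ketone (C=O on an internal carbon), named with the suffix -one.
Choose the numbering such that numbering from this end puts the carbonyl group at C-2 rather than C-4.
That gives the carbonyl at C-2; a chloro group at C-5.
Putting it together: 5-chloropentan-2-one.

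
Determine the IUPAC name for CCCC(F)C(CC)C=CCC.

5-ethyl-6-fluoronon-3-ene

Counting along the main chain through the multiple bond gives 9 carbons: the parent is nonane.
There is one C=C double bond, indicated by the ending -ene.
Number the chain so that numbering from this end puts the double bond at C-3 rather than C-6.
That gives the double bond between C-3 and C-4; an ethyl group at C-5; a fluoro group at C-6.
The substituents are ordered alphabetically, ignoring any di-/tri- multipliers.
Putting it together: 5-ethyl-6-fluoronon-3-ene.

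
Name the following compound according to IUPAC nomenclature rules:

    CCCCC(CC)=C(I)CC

The longest chain bearing the multiple bond is 8 carbons long (octane).
A C=C double bond in the chain gives the infix -ene-.
The numbering direction is chosen so that numbering from this end puts the double bond at C-3 rather than C-5.
This places the double bond between C-3 and C-4; an ethyl group at C-4; an iodo group at C-3.
Substituent prefixes are cited in alphabetical order (multiplying prefixes like di-/tri- are ignored for ordering).
Putting it together: 4-ethyl-3-iodooct-3-ene.

4-ethyl-3-iodooct-3-ene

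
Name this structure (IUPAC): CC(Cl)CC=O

Counting along the main chain through the –CHO group gives 4 carbons: the parent is butane.
An aldehyde (terminal –CHO) is the principal characteristic group, giving the suffix -al.
Choose the numbering such that the aldehyde carbon is C-1 by definition.
With this numbering: a chloro group at C-3.
The name is 3-chlorobutanal.

3-chlorobutanal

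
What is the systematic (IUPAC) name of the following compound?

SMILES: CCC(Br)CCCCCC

3-bromononane

The longest carbon chain is 9 atoms: the parent is nonane.
Number the chain so that the substituent locant set {3} is lower than {7} at the first point of difference.
With this numbering: a bromo group at C-3.
The name is 3-bromononane.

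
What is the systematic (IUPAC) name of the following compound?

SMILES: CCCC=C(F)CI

2-fluoro-1-iodohex-2-ene

The longest carbon chain that includes the multiple bond has 6 carbons, so the parent hydride is hexane.
There is one C=C double bond, indicated by the ending -ene.
Number the chain so that numbering from this end puts the double bond at C-2 rather than C-4.
With this numbering: the double bond between C-2 and C-3; a fluoro group at C-2; an iodo group at C-1.
Prefixes are listed alphabetically: fluoro, iodo.
Assembling the pieces gives 2-fluoro-1-iodohex-2-ene.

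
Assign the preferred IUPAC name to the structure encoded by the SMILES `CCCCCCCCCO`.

Counting along the main chain through the –OH group gives 9 carbons: the parent is nonane.
An alcohol (–OH) is the principal characteristic group, giving the suffix -ol.
Number the chain so that numbering from this end puts the hydroxyl group at C-1 rather than C-9.
With this numbering: the hydroxyl at C-1.
Assembling the pieces gives nonan-1-ol.

nonan-1-ol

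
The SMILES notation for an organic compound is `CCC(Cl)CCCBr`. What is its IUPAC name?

1-bromo-4-chlorohexane

The longest carbon chain is 6 atoms: the parent is hexane.
Choose the numbering such that the substituent locant set {1,4} is lower than {3,6} at the first point of difference.
That gives a bromo group at C-1; a chloro group at C-4.
Prefixes are listed alphabetically: bromo, chloro.
Assembling the pieces gives 1-bromo-4-chlorohexane.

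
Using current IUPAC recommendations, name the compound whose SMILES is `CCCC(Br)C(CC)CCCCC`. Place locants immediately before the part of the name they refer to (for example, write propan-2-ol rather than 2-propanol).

4-bromo-5-ethyldecane

The longest carbon chain is 10 atoms: the parent is decane.
Number the chain so that the substituent locant set {4,5} is lower than {6,7} at the first point of difference.
That gives a bromo group at C-4; an ethyl group at C-5.
Substituent prefixes are cited in alphabetical order (multiplying prefixes like di-/tri- are ignored for ordering).
Putting it together: 4-bromo-5-ethyldecane.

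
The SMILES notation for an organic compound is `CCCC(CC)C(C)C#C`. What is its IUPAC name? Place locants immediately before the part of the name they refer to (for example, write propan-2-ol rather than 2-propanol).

4-ethyl-3-methylhept-1-yne

Counting along the main chain through the multiple bond gives 7 carbons: the parent is heptane.
The chain contains a C≡C triple bond, so the unsaturation ending is -yne.
The numbering direction is chosen so that numbering from this end puts the triple bond at C-1 rather than C-6.
With this numbering: the triple bond between C-1 and C-2; an ethyl group at C-4; a methyl group at C-3.
Substituent prefixes are cited in alphabetical order (multiplying prefixes like di-/tri- are ignored for ordering).
The name is 4-ethyl-3-methylhept-1-yne.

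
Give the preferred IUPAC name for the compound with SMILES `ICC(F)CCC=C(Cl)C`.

2-chloro-6-fluoro-7-iodohept-2-ene

The longest chain bearing the multiple bond is 7 carbons long (heptane).
A C=C double bond in the chain gives the infix -ene-.
Choose the numbering such that numbering from this end puts the double bond at C-2 rather than C-5.
That gives the double bond between C-2 and C-3; a chloro group at C-2; a fluoro group at C-6; an iodo group at C-7.
Substituent prefixes are cited in alphabetical order (multiplying prefixes like di-/tri- are ignored for ordering).
Putting it together: 2-chloro-6-fluoro-7-iodohept-2-ene.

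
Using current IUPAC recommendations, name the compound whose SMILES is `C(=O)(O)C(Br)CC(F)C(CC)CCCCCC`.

2-bromo-5-ethyl-4-fluoroundecanoic acid

Counting along the main chain through the –COOH group gives 11 carbons: the parent is undecane.
A carboxylic acid (terminal –COOH) is the principal characteristic group, giving the suffix -oic acid.
Number the chain so that the carboxylic acid carbon is C-1 by definition.
This places a bromo group at C-2; an ethyl group at C-5; a fluoro group at C-4.
The substituents are ordered alphabetically, ignoring any di-/tri- multipliers.
The name is 2-bromo-5-ethyl-4-fluoroundecanoic acid.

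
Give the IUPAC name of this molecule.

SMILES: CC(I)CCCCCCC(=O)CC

10-iodoundecan-3-one

The longest chain bearing the carbonyl is 11 carbons long (undecane).
The principal characteristic group is a ketone (C=O on an internal carbon), named with the suffix -one.
Choose the numbering such that numbering from this end puts the carbonyl group at C-3 rather than C-9.
With this numbering: the carbonyl at C-3; an iodo group at C-10.
Assembling the pieces gives 10-iodoundecan-3-one.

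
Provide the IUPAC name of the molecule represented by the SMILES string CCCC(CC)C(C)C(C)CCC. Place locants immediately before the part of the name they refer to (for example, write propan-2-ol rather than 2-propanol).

4-ethyl-5,6-dimethylnonane

The longest carbon chain is 9 atoms: the parent is nonane.
The numbering direction is chosen so that the locant sets are identical either way, so the alphabetically earlier ethyl substituent takes the lower locant (4 rather than 6).
With this numbering: an ethyl group at C-4; methyl groups at C-5 and C-6.
Substituent prefixes are cited in alphabetical order (multiplying prefixes like di-/tri- are ignored for ordering).
Putting it together: 4-ethyl-5,6-dimethylnonane.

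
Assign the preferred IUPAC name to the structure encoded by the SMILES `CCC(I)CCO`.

3-iodopentan-1-ol

Counting along the main chain through the –OH group gives 5 carbons: the parent is pentane.
The highest-priority functional group is an alcohol (–OH), so the name ends in -ol.
Choose the numbering such that numbering from this end puts the hydroxyl group at C-1 rather than C-5.
This places the hydroxyl at C-1; an iodo group at C-3.
Putting it together: 3-iodopentan-1-ol.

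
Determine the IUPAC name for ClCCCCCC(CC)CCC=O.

The longest chain bearing the –CHO group is 9 carbons long (nonane).
The highest-priority functional group is an aldehyde (terminal –CHO), so the name ends in -al.
The numbering direction is chosen so that the aldehyde carbon is C-1 by definition.
This places a chloro group at C-9; an ethyl group at C-4.
Prefixes are listed alphabetically: chloro, ethyl.
Assembling the pieces gives 9-chloro-4-ethylnonanal.

9-chloro-4-ethylnonanal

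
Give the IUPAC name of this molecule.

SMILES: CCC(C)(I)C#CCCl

The longest carbon chain that includes the multiple bond has 6 carbons, so the parent hydride is hexane.
A C≡C triple bond in the chain gives the infix -yne-.
The numbering direction is chosen so that numbering from this end puts the triple bond at C-2 rather than C-4.
With this numbering: the triple bond between C-2 and C-3; a chloro group at C-1; an iodo group at C-4; a methyl group at C-4.
Substituent prefixes are cited in alphabetical order (multiplying prefixes like di-/tri- are ignored for ordering).
The name is 1-chloro-4-iodo-4-methylhex-2-yne.

1-chloro-4-iodo-4-methylhex-2-yne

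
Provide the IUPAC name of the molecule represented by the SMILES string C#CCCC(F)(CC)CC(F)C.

5-ethyl-5,7-difluorooct-1-yne

The longest chain bearing the multiple bond is 8 carbons long (octane).
The chain contains a C≡C triple bond, so the unsaturation ending is -yne.
Choose the numbering such that numbering from this end puts the triple bond at C-1 rather than C-7.
That gives the triple bond between C-1 and C-2; an ethyl group at C-5; fluoro groups at C-5 and C-7.
The substituents are ordered alphabetically, ignoring any di-/tri- multipliers.
Putting it together: 5-ethyl-5,7-difluorooct-1-yne.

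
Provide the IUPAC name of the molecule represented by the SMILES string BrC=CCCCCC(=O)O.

7-bromohept-6-enoic acid

The longest carbon chain that includes the –COOH group and the multiple bond has 7 carbons, so the parent hydride is heptane.
The highest-priority functional group is a carboxylic acid (terminal –COOH), so the name ends in -oic acid.
There is one C=C double bond, indicated by the ending -ene.
Choose the numbering such that the carboxylic acid carbon is C-1 by definition.
With this numbering: the double bond between C-6 and C-7; a bromo group at C-7.
The name is 7-bromohept-6-enoic acid.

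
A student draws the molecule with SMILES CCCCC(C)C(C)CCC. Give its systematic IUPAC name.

4,5-dimethylnonane

The longest carbon chain is 9 atoms: the parent is nonane.
Choose the numbering such that the substituent locant set {4,5} is lower than {5,6} at the first point of difference.
This places methyl groups at C-4 and C-5.
Assembling the pieces gives 4,5-dimethylnonane.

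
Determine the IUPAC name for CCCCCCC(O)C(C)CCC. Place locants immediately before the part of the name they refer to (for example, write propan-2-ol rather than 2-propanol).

Counting along the main chain through the –OH group gives 11 carbons: the parent is undecane.
An alcohol (–OH) is the principal characteristic group, giving the suffix -ol.
Number the chain so that numbering from this end puts the hydroxyl group at C-5 rather than C-7.
That gives the hydroxyl at C-5; a methyl group at C-4.
Assembling the pieces gives 4-methylundecan-5-ol.

4-methylundecan-5-ol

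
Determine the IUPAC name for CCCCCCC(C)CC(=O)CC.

The longest carbon chain that includes the carbonyl has 11 carbons, so the parent hydride is undecane.
A ketone (C=O on an internal carbon) is the principal characteristic group, giving the suffix -one.
The numbering direction is chosen so that numbering from this end puts the carbonyl group at C-3 rather than C-9.
With this numbering: the carbonyl at C-3; a methyl group at C-5.
Putting it together: 5-methylundecan-3-one.

5-methylundecan-3-one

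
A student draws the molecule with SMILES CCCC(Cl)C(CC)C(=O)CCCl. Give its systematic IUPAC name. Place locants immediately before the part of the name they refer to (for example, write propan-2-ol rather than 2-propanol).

The longest carbon chain that includes the carbonyl has 8 carbons, so the parent hydride is octane.
A ketone (C=O on an internal carbon) is the principal characteristic group, giving the suffix -one.
Choose the numbering such that numbering from this end puts the carbonyl group at C-3 rather than C-6.
With this numbering: the carbonyl at C-3; chloro groups at C-1 and C-5; an ethyl group at C-4.
Prefixes are listed alphabetically: chloro, ethyl.
The name is 1,5-dichloro-4-ethyloctan-3-one.

1,5-dichloro-4-ethyloctan-3-one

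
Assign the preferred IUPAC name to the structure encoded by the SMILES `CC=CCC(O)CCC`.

Counting along the main chain through the –OH group and the multiple bond gives 8 carbons: the parent is octane.
The principal characteristic group is an alcohol (–OH), named with the suffix -ol.
A C=C double bond in the chain gives the infix -ene-.
The numbering direction is chosen so that numbering from this end puts the hydroxyl group at C-4 rather than C-5.
That gives the hydroxyl at C-4; the double bond between C-6 and C-7.
Putting it together: oct-6-en-4-ol.

oct-6-en-4-ol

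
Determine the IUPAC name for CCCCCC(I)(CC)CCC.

4-ethyl-4-iodononane

The longest carbon chain is 9 atoms: the parent is nonane.
Choose the numbering such that the substituent locant set {4,4} is lower than {6,6} at the first point of difference.
That gives an ethyl group at C-4; an iodo group at C-4.
The substituents are ordered alphabetically, ignoring any di-/tri- multipliers.
Assembling the pieces gives 4-ethyl-4-iodononane.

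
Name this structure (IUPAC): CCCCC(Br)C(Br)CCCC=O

5,6-dibromodecanal

The longest carbon chain that includes the –CHO group has 10 carbons, so the parent hydride is decane.
The principal characteristic group is an aldehyde (terminal –CHO), named with the suffix -al.
The numbering direction is chosen so that the aldehyde carbon is C-1 by definition.
That gives bromo groups at C-5 and C-6.
Putting it together: 5,6-dibromodecanal.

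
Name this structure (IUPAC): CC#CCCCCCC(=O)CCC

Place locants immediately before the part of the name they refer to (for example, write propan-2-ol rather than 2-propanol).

dodec-10-yn-4-one

The longest chain bearing the carbonyl and the multiple bond is 12 carbons long (dodecane).
The highest-priority functional group is a ketone (C=O on an internal carbon), so the name ends in -one.
There is one C≡C triple bond, indicated by the ending -yne.
Number the chain so that numbering from this end puts the carbonyl group at C-4 rather than C-9.
That gives the carbonyl at C-4; the triple bond between C-10 and C-11.
Assembling the pieces gives dodec-10-yn-4-one.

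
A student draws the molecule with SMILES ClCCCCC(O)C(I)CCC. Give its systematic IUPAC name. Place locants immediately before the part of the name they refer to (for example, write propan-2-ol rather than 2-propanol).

1-chloro-6-iodononan-5-ol

The longest chain bearing the –OH group is 9 carbons long (nonane).
An alcohol (–OH) is the principal characteristic group, giving the suffix -ol.
The numbering direction is chosen so that the substituent locant set {1,6} is lower than {4,9} at the first point of difference.
This places the hydroxyl at C-5; a chloro group at C-1; an iodo group at C-6.
Substituent prefixes are cited in alphabetical order (multiplying prefixes like di-/tri- are ignored for ordering).
The name is 1-chloro-6-iodononan-5-ol.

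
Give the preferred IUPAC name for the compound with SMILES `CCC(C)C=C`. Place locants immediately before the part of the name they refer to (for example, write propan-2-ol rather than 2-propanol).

3-methylpent-1-ene

Counting along the main chain through the multiple bond gives 5 carbons: the parent is pentane.
There is one C=C double bond, indicated by the ending -ene.
Number the chain so that numbering from this end puts the double bond at C-1 rather than C-4.
This places the double bond between C-1 and C-2; a methyl group at C-3.
Putting it together: 3-methylpent-1-ene.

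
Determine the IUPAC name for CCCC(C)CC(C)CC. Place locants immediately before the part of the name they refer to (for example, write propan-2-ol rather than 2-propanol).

The longest carbon chain is 8 atoms: the parent is octane.
The numbering direction is chosen so that the substituent locant set {3,5} is lower than {4,6} at the first point of difference.
This places methyl groups at C-3 and C-5.
Putting it together: 3,5-dimethyloctane.

3,5-dimethyloctane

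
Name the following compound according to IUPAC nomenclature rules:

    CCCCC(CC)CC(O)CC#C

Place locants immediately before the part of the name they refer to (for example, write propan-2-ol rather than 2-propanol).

The longest chain bearing the –OH group and the multiple bond is 10 carbons long (decane).
The principal characteristic group is an alcohol (–OH), named with the suffix -ol.
The chain contains a C≡C triple bond, so the unsaturation ending is -yne.
Choose the numbering such that numbering from this end puts the hydroxyl group at C-4 rather than C-7.
That gives the hydroxyl at C-4; the triple bond between C-1 and C-2; an ethyl group at C-6.
The name is 6-ethyldec-1-yn-4-ol.

6-ethyldec-1-yn-4-ol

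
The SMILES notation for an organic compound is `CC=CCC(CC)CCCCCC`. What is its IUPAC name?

5-ethylundec-2-ene

The longest carbon chain that includes the multiple bond has 11 carbons, so the parent hydride is undecane.
There is one C=C double bond, indicated by the ending -ene.
Choose the numbering such that numbering from this end puts the double bond at C-2 rather than C-9.
This places the double bond between C-2 and C-3; an ethyl group at C-5.
The name is 5-ethylundec-2-ene.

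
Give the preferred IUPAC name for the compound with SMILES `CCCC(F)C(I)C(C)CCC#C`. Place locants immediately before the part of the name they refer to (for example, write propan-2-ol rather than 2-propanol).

The longest carbon chain that includes the multiple bond has 10 carbons, so the parent hydride is decane.
A C≡C triple bond in the chain gives the infix -yne-.
The numbering direction is chosen so that numbering from this end puts the triple bond at C-1 rather than C-9.
That gives the triple bond between C-1 and C-2; a fluoro group at C-7; an iodo group at C-6; a methyl group at C-5.
Substituent prefixes are cited in alphabetical order (multiplying prefixes like di-/tri- are ignored for ordering).
The name is 7-fluoro-6-iodo-5-methyldec-1-yne.

7-fluoro-6-iodo-5-methyldec-1-yne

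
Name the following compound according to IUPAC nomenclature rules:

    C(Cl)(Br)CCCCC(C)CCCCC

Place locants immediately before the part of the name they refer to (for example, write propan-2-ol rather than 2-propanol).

The longest continuous carbon chain has 11 atoms, so the parent hydride is undecane.
Choose the numbering such that the substituent locant set {1,1,6} is lower than {6,11,11} at the first point of difference.
This places a bromo group at C-1; a chloro group at C-1; a methyl group at C-6.
Prefixes are listed alphabetically: bromo, chloro, methyl.
Assembling the pieces gives 1-bromo-1-chloro-6-methylundecane.

1-bromo-1-chloro-6-methylundecane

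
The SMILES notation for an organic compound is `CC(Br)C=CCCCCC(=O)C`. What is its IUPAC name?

9-bromodec-7-en-2-one

The longest chain bearing the carbonyl and the multiple bond is 10 carbons long (decane).
The highest-priority functional group is a ketone (C=O on an internal carbon), so the name ends in -one.
There is one C=C double bond, indicated by the ending -ene.
The numbering direction is chosen so that numbering from this end puts the carbonyl group at C-2 rather than C-9.
With this numbering: the carbonyl at C-2; the double bond between C-7 and C-8; a bromo group at C-9.
Putting it together: 9-bromodec-7-en-2-one.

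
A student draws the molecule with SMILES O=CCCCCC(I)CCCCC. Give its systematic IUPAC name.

6-iodoundecanal

Counting along the main chain through the –CHO group gives 11 carbons: the parent is undecane.
The principal characteristic group is an aldehyde (terminal –CHO), named with the suffix -al.
Choose the numbering such that the aldehyde carbon is C-1 by definition.
This places an iodo group at C-6.
Assembling the pieces gives 6-iodoundecanal.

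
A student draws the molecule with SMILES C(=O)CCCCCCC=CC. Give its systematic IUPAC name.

dec-8-enal

Counting along the main chain through the –CHO group and the multiple bond gives 10 carbons: the parent is decane.
An aldehyde (terminal –CHO) is the principal characteristic group, giving the suffix -al.
There is one C=C double bond, indicated by the ending -ene.
Choose the numbering such that the aldehyde carbon is C-1 by definition.
That gives the double bond between C-8 and C-9.
Assembling the pieces gives dec-8-enal.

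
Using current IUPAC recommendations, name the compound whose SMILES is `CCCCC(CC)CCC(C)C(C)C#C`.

The longest carbon chain that includes the multiple bond has 11 carbons, so the parent hydride is undecane.
There is one C≡C triple bond, indicated by the ending -yne.
The numbering direction is chosen so that numbering from this end puts the triple bond at C-1 rather than C-10.
That gives the triple bond between C-1 and C-2; an ethyl group at C-7; methyl groups at C-3 and C-4.
Prefixes are listed alphabetically: ethyl, methyl.
Putting it together: 7-ethyl-3,4-dimethylundec-1-yne.

7-ethyl-3,4-dimethylundec-1-yne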